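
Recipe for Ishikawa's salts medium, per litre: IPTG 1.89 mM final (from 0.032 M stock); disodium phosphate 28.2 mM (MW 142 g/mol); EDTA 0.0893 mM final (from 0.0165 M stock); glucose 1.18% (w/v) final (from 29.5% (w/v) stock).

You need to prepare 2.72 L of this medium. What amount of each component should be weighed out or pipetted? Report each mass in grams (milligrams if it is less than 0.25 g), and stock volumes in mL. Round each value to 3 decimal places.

IPTG 160.650 mL; disodium phosphate 10.892 g; EDTA 14.721 mL; glucose 108.800 mL

Working volume: 2.72 L.
IPTG: V = C2·V2/C1 = 1.89 mM × 2720 mL ÷ 32 mM = 160.650 mL
disodium phosphate: 28.2 mmol/L × 142 g/mol × 2.72 L ÷ 1000 = 10.892 g
EDTA: C1V1 = C2V2 → 0.0893 mM × 2720 mL ÷ 16.5 mM = 14.721 mL
glucose: V = C2·V2/C1 = 1.18% ÷ 29.5% × 2720 mL = 108.800 mL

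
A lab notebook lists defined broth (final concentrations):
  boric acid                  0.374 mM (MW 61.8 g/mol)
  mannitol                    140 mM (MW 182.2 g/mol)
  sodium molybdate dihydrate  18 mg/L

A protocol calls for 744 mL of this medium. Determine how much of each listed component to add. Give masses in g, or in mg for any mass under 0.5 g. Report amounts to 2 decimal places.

boric acid 17.20 mg; mannitol 18.98 g; sodium molybdate dihydrate 13.39 mg

Target volume = 744 mL = 0.744 L.
boric acid: 0.374 mmol/L × 61.8 mg/mmol × 0.744 L = 17.20 mg
mannitol: 140 mmol/L × 182.2 g/mol × 0.744 L ÷ 1000 = 18.98 g
sodium molybdate dihydrate: 18 mg/L × 0.744 L = 13.39 mg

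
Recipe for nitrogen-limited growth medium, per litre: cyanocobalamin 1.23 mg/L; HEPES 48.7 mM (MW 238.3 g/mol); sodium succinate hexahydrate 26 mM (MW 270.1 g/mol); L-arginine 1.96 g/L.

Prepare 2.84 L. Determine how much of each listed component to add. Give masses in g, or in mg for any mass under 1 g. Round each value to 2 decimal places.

cyanocobalamin 3.49 mg; HEPES 32.96 g; sodium succinate hexahydrate 19.94 g; L-arginine 5.57 g

Scale factor relative to 1 L: 2.84.
cyanocobalamin: 1.23 mg/L × 2.84 L = 3.49 mg
HEPES: 48.7 mmol/L × 238.3 g/mol × 2.84 L ÷ 1000 = 32.96 g
sodium succinate hexahydrate: 26 mmol/L × 270.1 g/mol × 2.84 L ÷ 1000 = 19.94 g
L-arginine: 1.96 g/L × 2.84 L = 5.57 g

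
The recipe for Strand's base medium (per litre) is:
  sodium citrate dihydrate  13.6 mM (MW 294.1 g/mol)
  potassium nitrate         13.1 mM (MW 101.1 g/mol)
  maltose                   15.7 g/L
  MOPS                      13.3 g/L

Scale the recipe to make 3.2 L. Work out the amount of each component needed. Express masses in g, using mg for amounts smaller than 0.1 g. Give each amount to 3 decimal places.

Scale factor relative to 1 L: 3.2.
sodium citrate dihydrate: 13.6 mmol/L × 294.1 g/mol × 3.2 L ÷ 1000 = 12.799 g
potassium nitrate: 13.1 mmol/L × 101.1 g/mol × 3.2 L ÷ 1000 = 4.238 g
maltose: 15.7 g/L × 3.2 L = 50.240 g
MOPS: 13.3 g/L × 3.2 L = 42.560 g

sodium citrate dihydrate 12.799 g; potassium nitrate 4.238 g; maltose 50.240 g; MOPS 42.560 g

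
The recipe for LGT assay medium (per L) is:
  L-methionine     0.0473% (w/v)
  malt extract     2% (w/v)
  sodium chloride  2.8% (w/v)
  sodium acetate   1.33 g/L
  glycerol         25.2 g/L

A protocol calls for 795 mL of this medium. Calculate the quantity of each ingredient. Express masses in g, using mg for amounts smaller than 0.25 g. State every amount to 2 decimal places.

L-methionine 0.38 g; malt extract 15.90 g; sodium chloride 22.26 g; sodium acetate 1.06 g; glycerol 20.03 g

Scale factor relative to 1 L: 0.795.
L-methionine: 0.0473 g per 100 mL × 795 mL ÷ 100 = 0.38 g
malt extract: 2 g per 100 mL × 795 mL ÷ 100 = 15.90 g
sodium chloride: 2.8 g per 100 mL × 795 mL ÷ 100 = 22.26 g
sodium acetate: 1.33 g/L × 0.795 L = 1.06 g
glycerol: 25.2 g/L × 0.795 L = 20.03 g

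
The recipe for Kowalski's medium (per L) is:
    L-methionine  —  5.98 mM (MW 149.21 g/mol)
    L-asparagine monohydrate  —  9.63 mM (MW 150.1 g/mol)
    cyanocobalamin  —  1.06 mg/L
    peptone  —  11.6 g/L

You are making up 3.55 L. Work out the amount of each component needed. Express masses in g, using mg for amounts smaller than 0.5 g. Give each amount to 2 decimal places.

L-methionine 3.17 g; L-asparagine monohydrate 5.13 g; cyanocobalamin 3.76 mg; peptone 41.18 g

Scale factor relative to 1 L: 3.55.
L-methionine: 5.98 mmol/L × 149.21 g/mol × 3.55 L ÷ 1000 = 3.17 g
L-asparagine monohydrate: 9.63 mmol/L × 150.1 g/mol × 3.55 L ÷ 1000 = 5.13 g
cyanocobalamin: 1.06 mg/L × 3.55 L = 3.76 mg
peptone: 11.6 g/L × 3.55 L = 41.18 g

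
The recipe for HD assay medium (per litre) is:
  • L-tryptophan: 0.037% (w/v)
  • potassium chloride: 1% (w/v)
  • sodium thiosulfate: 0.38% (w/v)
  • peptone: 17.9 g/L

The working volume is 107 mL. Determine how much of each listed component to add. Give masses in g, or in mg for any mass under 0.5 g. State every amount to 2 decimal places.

Scale factor relative to 1 L: 0.107.
L-tryptophan: 0.037 g per 100 mL × 107 mL ÷ 100 = 0.03959 g = 39.59 mg
potassium chloride: 1 g per 100 mL × 107 mL ÷ 100 = 1.07 g
sodium thiosulfate: 0.38 g per 100 mL × 107 mL ÷ 100 = 0.4066 g = 406.60 mg
peptone: 17.9 g/L × 0.107 L = 1.92 g

L-tryptophan 39.59 mg; potassium chloride 1.07 g; sodium thiosulfate 406.60 mg; peptone 1.92 g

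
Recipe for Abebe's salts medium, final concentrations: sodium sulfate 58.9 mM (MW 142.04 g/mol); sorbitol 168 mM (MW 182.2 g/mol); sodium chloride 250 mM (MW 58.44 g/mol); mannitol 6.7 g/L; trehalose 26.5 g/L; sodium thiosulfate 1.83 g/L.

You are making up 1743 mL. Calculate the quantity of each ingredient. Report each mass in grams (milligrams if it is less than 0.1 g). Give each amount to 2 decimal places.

sodium sulfate 14.58 g; sorbitol 53.35 g; sodium chloride 25.47 g; mannitol 11.68 g; trehalose 46.19 g; sodium thiosulfate 3.19 g

Target volume = 1743 mL = 1.743 L.
sodium sulfate: 58.9 mmol/L × 142.04 g/mol × 1.743 L ÷ 1000 = 14.58 g
sorbitol: 168 mmol/L × 182.2 g/mol × 1.743 L ÷ 1000 = 53.35 g
sodium chloride: 250 mmol/L × 58.44 g/mol × 1.743 L ÷ 1000 = 25.47 g
mannitol: 6.7 g/L × 1.743 L = 11.68 g
trehalose: 26.5 g/L × 1.743 L = 46.19 g
sodium thiosulfate: 1.83 g/L × 1.743 L = 3.19 g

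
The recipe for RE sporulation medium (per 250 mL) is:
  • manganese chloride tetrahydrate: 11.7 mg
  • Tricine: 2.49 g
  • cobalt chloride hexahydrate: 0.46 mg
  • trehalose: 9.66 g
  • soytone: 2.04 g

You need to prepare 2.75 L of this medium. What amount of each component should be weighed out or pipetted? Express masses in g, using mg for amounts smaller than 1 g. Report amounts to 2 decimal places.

manganese chloride tetrahydrate 128.70 mg; Tricine 27.39 g; cobalt chloride hexahydrate 5.06 mg; trehalose 106.26 g; soytone 22.44 g

Ratio of target to recipe volume: 2750 / 250 = 11.
manganese chloride tetrahydrate: 11.7 mg × (2750 mL / 250 mL) = 128.70 mg
Tricine: 2.49 g × (2750 mL / 250 mL) = 27.39 g
cobalt chloride hexahydrate: 0.46 mg × (2750 mL / 250 mL) = 5.06 mg
trehalose: 9.66 g × (2750 mL / 250 mL) = 106.26 g
soytone: 2.04 g × (2750 mL / 250 mL) = 22.44 g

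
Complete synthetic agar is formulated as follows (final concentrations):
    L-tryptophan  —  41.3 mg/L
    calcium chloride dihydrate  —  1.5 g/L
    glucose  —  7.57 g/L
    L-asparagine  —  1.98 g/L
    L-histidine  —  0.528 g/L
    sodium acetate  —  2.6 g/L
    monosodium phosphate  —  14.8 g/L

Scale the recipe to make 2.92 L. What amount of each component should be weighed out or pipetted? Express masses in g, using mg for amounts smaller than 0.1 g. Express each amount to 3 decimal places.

Working volume: 2.92 L.
L-tryptophan: 41.3 mg/L × 2.92 L = 120.596 mg = 0.121 g
calcium chloride dihydrate: 1.5 g/L × 2.92 L = 4.380 g
glucose: 7.57 g/L × 2.92 L = 22.104 g
L-asparagine: 1.98 g/L × 2.92 L = 5.782 g
L-histidine: 0.528 g/L × 2.92 L = 1.542 g
sodium acetate: 2.6 g/L × 2.92 L = 7.592 g
monosodium phosphate: 14.8 g/L × 2.92 L = 43.216 g

L-tryptophan 0.121 g; calcium chloride dihydrate 4.380 g; glucose 22.104 g; L-asparagine 5.782 g; L-histidine 1.542 g; sodium acetate 7.592 g; monosodium phosphate 43.216 g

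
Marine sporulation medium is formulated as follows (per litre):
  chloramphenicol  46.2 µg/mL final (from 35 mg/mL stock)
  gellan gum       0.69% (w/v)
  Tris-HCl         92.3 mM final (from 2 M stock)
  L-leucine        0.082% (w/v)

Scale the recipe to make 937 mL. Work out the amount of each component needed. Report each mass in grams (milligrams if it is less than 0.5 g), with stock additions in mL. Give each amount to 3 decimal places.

Working volume: 937 mL = 0.937 L.
chloramphenicol: dilute stock: 46.2 µg/mL × 937 mL ÷ 35000 µg/mL = 1.237 mL
gellan gum: 0.69 g per 100 mL × 937 mL ÷ 100 = 6.465 g
Tris-HCl: dilute stock: 92.3 mM × 937 mL ÷ 2000 mM = 43.243 mL
L-leucine: 0.082 g per 100 mL × 937 mL ÷ 100 = 0.768 g

chloramphenicol 1.237 mL; gellan gum 6.465 g; Tris-HCl 43.243 mL; L-leucine 0.768 g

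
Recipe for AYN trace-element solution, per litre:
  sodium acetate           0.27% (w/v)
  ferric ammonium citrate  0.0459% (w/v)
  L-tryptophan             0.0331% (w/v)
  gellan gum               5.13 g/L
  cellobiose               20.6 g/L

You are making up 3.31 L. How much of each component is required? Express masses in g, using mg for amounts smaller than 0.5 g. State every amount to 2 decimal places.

Working volume: 3.31 L.
sodium acetate: 0.27 g per 100 mL × 3310 mL ÷ 100 = 8.94 g
ferric ammonium citrate: 0.0459 g per 100 mL × 3310 mL ÷ 100 = 1.52 g
L-tryptophan: 0.0331 g per 100 mL × 3310 mL ÷ 100 = 1.10 g
gellan gum: 5.13 g/L × 3.31 L = 16.98 g
cellobiose: 20.6 g/L × 3.31 L = 68.19 g

sodium acetate 8.94 g; ferric ammonium citrate 1.52 g; L-tryptophan 1.10 g; gellan gum 16.98 g; cellobiose 68.19 g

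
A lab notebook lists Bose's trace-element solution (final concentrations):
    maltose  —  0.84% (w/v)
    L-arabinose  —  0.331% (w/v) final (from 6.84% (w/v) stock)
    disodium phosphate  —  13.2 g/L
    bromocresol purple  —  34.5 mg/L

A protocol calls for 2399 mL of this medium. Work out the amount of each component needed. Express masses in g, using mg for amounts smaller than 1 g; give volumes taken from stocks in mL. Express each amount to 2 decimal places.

Scale factor relative to 1 L: 2.399.
maltose: 0.84% w/v = 8.4 g/L → 8.4 × 2.399 L = 20.15 g
L-arabinose: dilute stock: 0.331% ÷ 6.84% × 2399 mL = 116.09 mL
disodium phosphate: 13.2 g/L × 2.399 L = 31.67 g
bromocresol purple: 34.5 mg/L × 2.399 L = 82.77 mg

maltose 20.15 g; L-arabinose 116.09 mL; disodium phosphate 31.67 g; bromocresol purple 82.77 mg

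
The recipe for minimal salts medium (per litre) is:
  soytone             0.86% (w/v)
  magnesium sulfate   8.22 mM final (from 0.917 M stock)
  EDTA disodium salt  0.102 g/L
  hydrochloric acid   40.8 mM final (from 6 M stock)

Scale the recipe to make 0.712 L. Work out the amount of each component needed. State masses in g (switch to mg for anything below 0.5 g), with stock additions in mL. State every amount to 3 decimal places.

Working volume: 0.712 L.
soytone: 0.86 g per 100 mL × 712 mL ÷ 100 = 6.123 g
magnesium sulfate: C1V1 = C2V2 → 8.22 mM × 712 mL ÷ 917 mM = 6.382 mL
EDTA disodium salt: 0.102 g/L × 0.712 L = 0.072624 g = 72.624 mg
hydrochloric acid: C1V1 = C2V2 → 40.8 mM × 712 mL ÷ 6000 mM = 4.842 mL

soytone 6.123 g; magnesium sulfate 6.382 mL; EDTA disodium salt 72.624 mg; hydrochloric acid 4.842 mL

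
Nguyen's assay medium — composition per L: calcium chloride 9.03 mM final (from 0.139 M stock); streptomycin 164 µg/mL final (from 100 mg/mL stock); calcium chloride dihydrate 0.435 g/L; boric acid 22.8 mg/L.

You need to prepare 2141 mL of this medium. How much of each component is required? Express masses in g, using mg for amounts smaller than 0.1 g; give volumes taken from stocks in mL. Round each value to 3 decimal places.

calcium chloride 139.088 mL; streptomycin 3.511 mL; calcium chloride dihydrate 0.931 g; boric acid 48.815 mg

Target volume = 2141 mL = 2.141 L.
calcium chloride: dilute stock: 9.03 mM × 2141 mL ÷ 139 mM = 139.088 mL
streptomycin: dilute stock: 164 µg/mL × 2141 mL ÷ 100000 µg/mL = 3.511 mL
calcium chloride dihydrate: 0.435 g/L × 2.141 L = 0.931 g
boric acid: 22.8 mg/L × 2.141 L = 48.815 mg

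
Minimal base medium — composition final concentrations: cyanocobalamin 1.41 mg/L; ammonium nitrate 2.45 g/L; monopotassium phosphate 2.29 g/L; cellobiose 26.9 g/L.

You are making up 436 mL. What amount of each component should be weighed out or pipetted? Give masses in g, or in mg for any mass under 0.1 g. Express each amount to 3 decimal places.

cyanocobalamin 0.615 mg; ammonium nitrate 1.068 g; monopotassium phosphate 0.998 g; cellobiose 11.728 g

Working volume: 436 mL = 0.436 L.
cyanocobalamin: 1.41 mg/L × 0.436 L = 0.615 mg
ammonium nitrate: 2.45 g/L × 0.436 L = 1.068 g
monopotassium phosphate: 2.29 g/L × 0.436 L = 0.998 g
cellobiose: 26.9 g/L × 0.436 L = 11.728 g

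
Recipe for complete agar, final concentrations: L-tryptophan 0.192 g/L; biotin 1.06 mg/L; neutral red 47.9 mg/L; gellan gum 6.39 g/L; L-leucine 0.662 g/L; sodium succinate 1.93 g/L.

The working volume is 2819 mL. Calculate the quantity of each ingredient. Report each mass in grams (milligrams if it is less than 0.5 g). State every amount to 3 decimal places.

L-tryptophan 0.541 g; biotin 2.988 mg; neutral red 135.030 mg; gellan gum 18.013 g; L-leucine 1.866 g; sodium succinate 5.441 g

Target volume = 2819 mL = 2.819 L.
L-tryptophan: 0.192 g/L × 2.819 L = 0.541 g
biotin: 1.06 mg/L × 2.819 L = 2.988 mg
neutral red: 47.9 mg/L × 2.819 L = 135.030 mg
gellan gum: 6.39 g/L × 2.819 L = 18.013 g
L-leucine: 0.662 g/L × 2.819 L = 1.866 g
sodium succinate: 1.93 g/L × 2.819 L = 5.441 g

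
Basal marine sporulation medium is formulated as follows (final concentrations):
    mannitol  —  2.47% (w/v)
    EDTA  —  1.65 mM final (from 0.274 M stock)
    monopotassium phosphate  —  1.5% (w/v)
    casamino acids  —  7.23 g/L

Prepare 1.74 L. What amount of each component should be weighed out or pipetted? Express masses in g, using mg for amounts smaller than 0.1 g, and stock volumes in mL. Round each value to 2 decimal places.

mannitol 42.98 g; EDTA 10.48 mL; monopotassium phosphate 26.10 g; casamino acids 12.58 g

Working volume: 1.74 L.
mannitol: 2.47% w/v = 24.7 g/L → 24.7 × 1.74 L = 42.98 g
EDTA: dilute stock: 1.65 mM × 1740 mL ÷ 274 mM = 10.48 mL
monopotassium phosphate: 1.5 g per 100 mL × 1740 mL ÷ 100 = 26.10 g
casamino acids: 7.23 g/L × 1.74 L = 12.58 g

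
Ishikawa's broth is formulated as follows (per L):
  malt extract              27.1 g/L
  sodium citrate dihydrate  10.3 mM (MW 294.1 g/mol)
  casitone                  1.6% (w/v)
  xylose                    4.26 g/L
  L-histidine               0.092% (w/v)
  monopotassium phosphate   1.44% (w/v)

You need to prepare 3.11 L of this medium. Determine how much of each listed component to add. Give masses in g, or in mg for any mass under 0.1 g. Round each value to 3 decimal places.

Working volume: 3.11 L.
malt extract: 27.1 g/L × 3.11 L = 84.281 g
sodium citrate dihydrate: 10.3 mmol/L × 294.1 g/mol × 3.11 L ÷ 1000 = 9.421 g
casitone: 1.6% w/v = 16 g/L → 16 × 3.11 L = 49.760 g
xylose: 4.26 g/L × 3.11 L = 13.249 g
L-histidine: 0.092 g per 100 mL × 3110 mL ÷ 100 = 2.861 g
monopotassium phosphate: 1.44% w/v = 14.4 g/L → 14.4 × 3.11 L = 44.784 g

malt extract 84.281 g; sodium citrate dihydrate 9.421 g; casitone 49.760 g; xylose 13.249 g; L-histidine 2.861 g; monopotassium phosphate 44.784 g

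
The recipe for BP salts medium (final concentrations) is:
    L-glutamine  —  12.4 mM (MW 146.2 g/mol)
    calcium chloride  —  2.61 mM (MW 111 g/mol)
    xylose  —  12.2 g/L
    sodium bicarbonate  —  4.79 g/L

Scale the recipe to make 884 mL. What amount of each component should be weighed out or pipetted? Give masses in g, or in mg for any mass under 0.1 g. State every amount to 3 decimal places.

Target volume = 884 mL = 0.884 L.
L-glutamine: 12.4 mmol/L × 146.2 g/mol × 0.884 L ÷ 1000 = 1.603 g
calcium chloride: 2.61 mmol/L × 111 g/mol × 0.884 L ÷ 1000 = 0.256 g
xylose: 12.2 g/L × 0.884 L = 10.785 g
sodium bicarbonate: 4.79 g/L × 0.884 L = 4.234 g

L-glutamine 1.603 g; calcium chloride 0.256 g; xylose 10.785 g; sodium bicarbonate 4.234 g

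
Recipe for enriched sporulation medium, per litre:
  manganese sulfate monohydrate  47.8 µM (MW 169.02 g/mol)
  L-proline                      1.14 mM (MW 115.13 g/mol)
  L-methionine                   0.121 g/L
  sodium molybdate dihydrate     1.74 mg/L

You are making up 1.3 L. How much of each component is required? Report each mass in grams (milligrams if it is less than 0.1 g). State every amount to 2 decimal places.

Working volume: 1.3 L.
manganese sulfate monohydrate: 47.8 µmol/L × 169.02 g/mol × 1.3 L ÷ 1000 = 10.50 mg
L-proline: 1.14 mmol/L × 115.13 g/mol × 1.3 L ÷ 1000 = 0.17 g
L-methionine: 0.121 g/L × 1.3 L = 0.16 g
sodium molybdate dihydrate: 1.74 mg/L × 1.3 L = 2.26 mg

manganese sulfate monohydrate 10.50 mg; L-proline 0.17 g; L-methionine 0.16 g; sodium molybdate dihydrate 2.26 mg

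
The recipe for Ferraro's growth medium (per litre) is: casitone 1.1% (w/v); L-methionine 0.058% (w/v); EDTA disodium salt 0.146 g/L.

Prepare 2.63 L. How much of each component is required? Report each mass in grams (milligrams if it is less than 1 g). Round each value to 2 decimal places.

Working volume: 2.63 L.
casitone: 1.1% w/v = 11 g/L → 11 × 2.63 L = 28.93 g
L-methionine: 0.058% w/v = 0.58 g/L → 0.58 × 2.63 L = 1.53 g
EDTA disodium salt: 0.146 g/L × 2.63 L = 0.38398 g = 383.98 mg

casitone 28.93 g; L-methionine 1.53 g; EDTA disodium salt 383.98 mg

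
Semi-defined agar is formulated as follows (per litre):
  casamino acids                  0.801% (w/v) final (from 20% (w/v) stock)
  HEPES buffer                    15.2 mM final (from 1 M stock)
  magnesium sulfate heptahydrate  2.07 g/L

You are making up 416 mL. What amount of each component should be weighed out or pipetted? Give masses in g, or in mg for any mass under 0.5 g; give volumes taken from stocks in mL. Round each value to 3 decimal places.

casamino acids 16.661 mL; HEPES buffer 6.323 mL; magnesium sulfate heptahydrate 0.861 g

Scale factor relative to 1 L: 0.416.
casamino acids: V = C2·V2/C1 = 0.801% ÷ 20% × 416 mL = 16.661 mL
HEPES buffer: dilute stock: 15.2 mM × 416 mL ÷ 1000 mM = 6.323 mL
magnesium sulfate heptahydrate: 2.07 g/L × 0.416 L = 0.861 g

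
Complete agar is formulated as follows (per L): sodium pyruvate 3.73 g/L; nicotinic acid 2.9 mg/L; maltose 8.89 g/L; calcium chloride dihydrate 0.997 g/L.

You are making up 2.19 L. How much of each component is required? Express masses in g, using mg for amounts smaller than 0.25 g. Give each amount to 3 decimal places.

Working volume: 2.19 L.
sodium pyruvate: 3.73 g/L × 2.19 L = 8.169 g
nicotinic acid: 2.9 mg/L × 2.19 L = 6.351 mg
maltose: 8.89 g/L × 2.19 L = 19.469 g
calcium chloride dihydrate: 0.997 g/L × 2.19 L = 2.183 g

sodium pyruvate 8.169 g; nicotinic acid 6.351 mg; maltose 19.469 g; calcium chloride dihydrate 2.183 g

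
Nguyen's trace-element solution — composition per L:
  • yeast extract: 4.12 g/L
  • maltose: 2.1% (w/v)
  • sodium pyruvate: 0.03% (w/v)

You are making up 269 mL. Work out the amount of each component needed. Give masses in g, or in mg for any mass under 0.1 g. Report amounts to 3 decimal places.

yeast extract 1.108 g; maltose 5.649 g; sodium pyruvate 80.700 mg

Scale factor relative to 1 L: 0.269.
yeast extract: 4.12 g/L × 0.269 L = 1.108 g
maltose: 2.1% w/v = 21 g/L → 21 × 0.269 L = 5.649 g
sodium pyruvate: 0.03 g per 100 mL × 269 mL ÷ 100 = 0.0807 g = 80.700 mg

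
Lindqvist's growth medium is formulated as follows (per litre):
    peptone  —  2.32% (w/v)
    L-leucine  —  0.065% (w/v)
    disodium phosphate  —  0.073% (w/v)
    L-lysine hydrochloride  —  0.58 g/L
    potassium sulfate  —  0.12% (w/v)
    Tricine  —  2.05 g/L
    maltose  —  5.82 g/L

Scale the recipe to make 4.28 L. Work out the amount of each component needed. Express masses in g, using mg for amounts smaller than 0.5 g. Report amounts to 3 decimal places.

peptone 99.296 g; L-leucine 2.782 g; disodium phosphate 3.124 g; L-lysine hydrochloride 2.482 g; potassium sulfate 5.136 g; Tricine 8.774 g; maltose 24.910 g

Scale factor relative to 1 L: 4.28.
peptone: 2.32 g per 100 mL × 4280 mL ÷ 100 = 99.296 g
L-leucine: 0.065 g per 100 mL × 4280 mL ÷ 100 = 2.782 g
disodium phosphate: 0.073 g per 100 mL × 4280 mL ÷ 100 = 3.124 g
L-lysine hydrochloride: 0.58 g/L × 4.28 L = 2.482 g
potassium sulfate: 0.12% w/v = 1.2 g/L → 1.2 × 4.28 L = 5.136 g
Tricine: 2.05 g/L × 4.28 L = 8.774 g
maltose: 5.82 g/L × 4.28 L = 24.910 g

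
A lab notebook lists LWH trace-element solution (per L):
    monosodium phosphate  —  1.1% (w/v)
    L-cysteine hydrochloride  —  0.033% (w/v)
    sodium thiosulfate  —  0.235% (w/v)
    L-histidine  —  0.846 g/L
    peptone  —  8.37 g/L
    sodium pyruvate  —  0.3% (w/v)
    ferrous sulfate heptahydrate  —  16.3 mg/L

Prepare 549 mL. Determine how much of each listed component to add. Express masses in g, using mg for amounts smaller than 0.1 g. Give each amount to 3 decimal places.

monosodium phosphate 6.039 g; L-cysteine hydrochloride 0.181 g; sodium thiosulfate 1.290 g; L-histidine 0.464 g; peptone 4.595 g; sodium pyruvate 1.647 g; ferrous sulfate heptahydrate 8.949 mg

Scale factor relative to 1 L: 0.549.
monosodium phosphate: 1.1 g per 100 mL × 549 mL ÷ 100 = 6.039 g
L-cysteine hydrochloride: 0.033% w/v = 0.33 g/L → 0.33 × 0.549 L = 0.181 g
sodium thiosulfate: 0.235% w/v = 2.35 g/L → 2.35 × 0.549 L = 1.290 g
L-histidine: 0.846 g/L × 0.549 L = 0.464 g
peptone: 8.37 g/L × 0.549 L = 4.595 g
sodium pyruvate: 0.3 g per 100 mL × 549 mL ÷ 100 = 1.647 g
ferrous sulfate heptahydrate: 16.3 mg/L × 0.549 L = 8.949 mg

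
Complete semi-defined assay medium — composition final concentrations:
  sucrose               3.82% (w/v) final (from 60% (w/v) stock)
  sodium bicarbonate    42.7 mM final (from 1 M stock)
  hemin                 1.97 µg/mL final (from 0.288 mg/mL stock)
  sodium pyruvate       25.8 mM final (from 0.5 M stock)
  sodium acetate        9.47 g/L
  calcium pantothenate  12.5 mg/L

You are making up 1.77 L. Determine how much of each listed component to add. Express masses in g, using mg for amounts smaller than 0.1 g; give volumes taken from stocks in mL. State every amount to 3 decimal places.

sucrose 112.690 mL; sodium bicarbonate 75.579 mL; hemin 12.107 mL; sodium pyruvate 91.332 mL; sodium acetate 16.762 g; calcium pantothenate 22.125 mg

Scale factor relative to 1 L: 1.77.
sucrose: dilute stock: 3.82% ÷ 60% × 1770 mL = 112.690 mL
sodium bicarbonate: C1V1 = C2V2 → 42.7 mM × 1770 mL ÷ 1000 mM = 75.579 mL
hemin: dilute stock: 1.97 µg/mL × 1770 mL ÷ 288 µg/mL = 12.107 mL
sodium pyruvate: dilute stock: 25.8 mM × 1770 mL ÷ 500 mM = 91.332 mL
sodium acetate: 9.47 g/L × 1.77 L = 16.762 g
calcium pantothenate: 12.5 mg/L × 1.77 L = 22.125 mg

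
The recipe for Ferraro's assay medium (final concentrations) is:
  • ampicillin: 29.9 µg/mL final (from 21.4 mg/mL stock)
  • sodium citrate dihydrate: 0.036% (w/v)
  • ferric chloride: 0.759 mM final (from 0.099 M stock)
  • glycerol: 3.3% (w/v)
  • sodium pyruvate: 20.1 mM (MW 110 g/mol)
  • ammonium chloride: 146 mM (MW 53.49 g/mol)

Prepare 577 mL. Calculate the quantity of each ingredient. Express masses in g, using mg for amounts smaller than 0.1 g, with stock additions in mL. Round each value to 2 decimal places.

ampicillin 0.81 mL; sodium citrate dihydrate 0.21 g; ferric chloride 4.42 mL; glycerol 19.04 g; sodium pyruvate 1.28 g; ammonium chloride 4.51 g

Working volume: 577 mL = 0.577 L.
ampicillin: V = C2·V2/C1 = 29.9 µg/mL × 577 mL ÷ 21400 µg/mL = 0.81 mL
sodium citrate dihydrate: 0.036% w/v = 0.36 g/L → 0.36 × 0.577 L = 0.21 g
ferric chloride: V = C2·V2/C1 = 0.759 mM × 577 mL ÷ 99 mM = 4.42 mL
glycerol: 3.3% w/v = 33 g/L → 33 × 0.577 L = 19.04 g
sodium pyruvate: 20.1 mmol/L × 110 g/mol × 0.577 L ÷ 1000 = 1.28 g
ammonium chloride: 146 mmol/L × 53.49 g/mol × 0.577 L ÷ 1000 = 4.51 g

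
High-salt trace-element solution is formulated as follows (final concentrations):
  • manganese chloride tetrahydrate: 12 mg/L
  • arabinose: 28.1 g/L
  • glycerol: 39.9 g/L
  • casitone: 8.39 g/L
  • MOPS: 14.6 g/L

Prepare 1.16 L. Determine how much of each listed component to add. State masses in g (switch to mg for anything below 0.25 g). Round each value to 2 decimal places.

manganese chloride tetrahydrate 13.92 mg; arabinose 32.60 g; glycerol 46.28 g; casitone 9.73 g; MOPS 16.94 g

Working volume: 1.16 L.
manganese chloride tetrahydrate: 12 mg/L × 1.16 L = 13.92 mg
arabinose: 28.1 g/L × 1.16 L = 32.60 g
glycerol: 39.9 g/L × 1.16 L = 46.28 g
casitone: 8.39 g/L × 1.16 L = 9.73 g
MOPS: 14.6 g/L × 1.16 L = 16.94 g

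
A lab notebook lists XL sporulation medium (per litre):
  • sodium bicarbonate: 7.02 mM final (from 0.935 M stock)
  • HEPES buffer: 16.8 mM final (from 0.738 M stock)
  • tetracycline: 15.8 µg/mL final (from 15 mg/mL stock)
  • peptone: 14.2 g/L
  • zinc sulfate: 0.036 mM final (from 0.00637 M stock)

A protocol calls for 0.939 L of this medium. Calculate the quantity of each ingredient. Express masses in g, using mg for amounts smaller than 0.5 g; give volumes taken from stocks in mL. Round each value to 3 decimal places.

Working volume: 0.939 L.
sodium bicarbonate: dilute stock: 7.02 mM × 939 mL ÷ 935 mM = 7.050 mL
HEPES buffer: dilute stock: 16.8 mM × 939 mL ÷ 738 mM = 21.376 mL
tetracycline: dilute stock: 15.8 µg/mL × 939 mL ÷ 15000 µg/mL = 0.989 mL
peptone: 14.2 g/L × 0.939 L = 13.334 g
zinc sulfate: V = C2·V2/C1 = 0.036 mM × 939 mL ÷ 6.37 mM = 5.307 mL

sodium bicarbonate 7.050 mL; HEPES buffer 21.376 mL; tetracycline 0.989 mL; peptone 13.334 g; zinc sulfate 5.307 mL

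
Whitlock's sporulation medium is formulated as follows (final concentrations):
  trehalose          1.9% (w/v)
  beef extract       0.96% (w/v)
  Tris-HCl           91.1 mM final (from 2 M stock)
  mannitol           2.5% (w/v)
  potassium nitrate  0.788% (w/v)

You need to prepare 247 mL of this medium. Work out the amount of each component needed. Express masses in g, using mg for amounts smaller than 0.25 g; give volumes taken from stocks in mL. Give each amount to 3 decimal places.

trehalose 4.693 g; beef extract 2.371 g; Tris-HCl 11.251 mL; mannitol 6.175 g; potassium nitrate 1.946 g

Target volume = 247 mL = 0.247 L.
trehalose: 1.9% w/v = 19 g/L → 19 × 0.247 L = 4.693 g
beef extract: 0.96 g per 100 mL × 247 mL ÷ 100 = 2.371 g
Tris-HCl: V = C2·V2/C1 = 91.1 mM × 247 mL ÷ 2000 mM = 11.251 mL
mannitol: 2.5 g per 100 mL × 247 mL ÷ 100 = 6.175 g
potassium nitrate: 0.788% w/v = 7.88 g/L → 7.88 × 0.247 L = 1.946 g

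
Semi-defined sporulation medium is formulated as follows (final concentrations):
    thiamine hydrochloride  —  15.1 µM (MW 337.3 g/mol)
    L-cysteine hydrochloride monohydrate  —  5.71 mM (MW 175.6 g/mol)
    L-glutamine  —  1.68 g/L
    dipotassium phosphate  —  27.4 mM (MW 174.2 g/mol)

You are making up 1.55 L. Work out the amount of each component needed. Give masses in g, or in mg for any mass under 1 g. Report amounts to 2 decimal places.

thiamine hydrochloride 7.89 mg; L-cysteine hydrochloride monohydrate 1.55 g; L-glutamine 2.60 g; dipotassium phosphate 7.40 g

Working volume: 1.55 L.
thiamine hydrochloride: 15.1 µmol/L × 337.3 g/mol × 1.55 L ÷ 1000 = 7.89 mg
L-cysteine hydrochloride monohydrate: 5.71 mmol/L × 175.6 g/mol × 1.55 L ÷ 1000 = 1.55 g
L-glutamine: 1.68 g/L × 1.55 L = 2.60 g
dipotassium phosphate: 27.4 mmol/L × 174.2 g/mol × 1.55 L ÷ 1000 = 7.40 g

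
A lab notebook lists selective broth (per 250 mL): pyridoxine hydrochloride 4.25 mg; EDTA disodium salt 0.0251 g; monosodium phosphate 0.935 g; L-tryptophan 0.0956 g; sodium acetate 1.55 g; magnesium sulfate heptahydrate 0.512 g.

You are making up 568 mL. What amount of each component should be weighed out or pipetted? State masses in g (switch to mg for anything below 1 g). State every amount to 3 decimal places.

Ratio of target to recipe volume: 568 / 250 = 2.272.
pyridoxine hydrochloride: 4.25 mg × (568 mL / 250 mL) = 9.656 mg
EDTA disodium salt: 0.0251 g × (568 mL / 250 mL) = 0.0570272 g = 57.027 mg
monosodium phosphate: 0.935 g × (568 mL / 250 mL) = 2.124 g
L-tryptophan: 0.0956 g × (568 mL / 250 mL) = 0.217203 g = 217.203 mg
sodium acetate: 1.55 g × (568 mL / 250 mL) = 3.522 g
magnesium sulfate heptahydrate: 0.512 g × (568 mL / 250 mL) = 1.163 g

pyridoxine hydrochloride 9.656 mg; EDTA disodium salt 57.027 mg; monosodium phosphate 2.124 g; L-tryptophan 217.203 mg; sodium acetate 3.522 g; magnesium sulfate heptahydrate 1.163 g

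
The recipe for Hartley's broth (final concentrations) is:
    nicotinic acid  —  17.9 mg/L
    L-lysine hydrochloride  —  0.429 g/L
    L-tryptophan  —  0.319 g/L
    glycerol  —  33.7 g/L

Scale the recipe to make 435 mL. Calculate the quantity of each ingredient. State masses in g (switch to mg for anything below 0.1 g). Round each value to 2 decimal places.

nicotinic acid 7.79 mg; L-lysine hydrochloride 0.19 g; L-tryptophan 0.14 g; glycerol 14.66 g

Scale factor relative to 1 L: 0.435.
nicotinic acid: 17.9 mg/L × 0.435 L = 7.79 mg
L-lysine hydrochloride: 0.429 g/L × 0.435 L = 0.19 g
L-tryptophan: 0.319 g/L × 0.435 L = 0.14 g
glycerol: 33.7 g/L × 0.435 L = 14.66 g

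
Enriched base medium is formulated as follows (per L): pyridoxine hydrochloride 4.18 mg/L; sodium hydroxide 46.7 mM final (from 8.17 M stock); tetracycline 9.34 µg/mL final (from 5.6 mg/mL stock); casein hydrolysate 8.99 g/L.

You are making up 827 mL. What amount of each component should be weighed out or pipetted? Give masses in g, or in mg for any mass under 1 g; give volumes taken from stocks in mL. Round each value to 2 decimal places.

pyridoxine hydrochloride 3.46 mg; sodium hydroxide 4.73 mL; tetracycline 1.38 mL; casein hydrolysate 7.43 g

Scale factor relative to 1 L: 0.827.
pyridoxine hydrochloride: 4.18 mg/L × 0.827 L = 3.46 mg
sodium hydroxide: C1V1 = C2V2 → 46.7 mM × 827 mL ÷ 8170 mM = 4.73 mL
tetracycline: V = C2·V2/C1 = 9.34 µg/mL × 827 mL ÷ 5600 µg/mL = 1.38 mL
casein hydrolysate: 8.99 g/L × 0.827 L = 7.43 g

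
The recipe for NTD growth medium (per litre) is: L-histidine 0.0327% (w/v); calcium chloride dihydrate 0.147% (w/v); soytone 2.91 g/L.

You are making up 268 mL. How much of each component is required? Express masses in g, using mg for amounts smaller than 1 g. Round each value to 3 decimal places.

L-histidine 87.636 mg; calcium chloride dihydrate 393.960 mg; soytone 779.880 mg

Target volume = 268 mL = 0.268 L.
L-histidine: 0.0327% w/v = 0.327 g/L → 0.327 × 0.268 L = 0.087636 g = 87.636 mg
calcium chloride dihydrate: 0.147 g per 100 mL × 268 mL ÷ 100 = 0.39396 g = 393.960 mg
soytone: 2.91 g/L × 0.268 L = 0.77988 g = 779.880 mg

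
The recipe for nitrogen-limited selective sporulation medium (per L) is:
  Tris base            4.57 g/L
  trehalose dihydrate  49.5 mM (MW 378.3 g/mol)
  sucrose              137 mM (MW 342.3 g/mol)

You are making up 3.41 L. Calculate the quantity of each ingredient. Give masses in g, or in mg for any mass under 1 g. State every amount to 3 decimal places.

Tris base 15.584 g; trehalose dihydrate 63.855 g; sucrose 159.912 g

Scale factor relative to 1 L: 3.41.
Tris base: 4.57 g/L × 3.41 L = 15.584 g
trehalose dihydrate: 49.5 mmol/L × 378.3 g/mol × 3.41 L ÷ 1000 = 63.855 g
sucrose: 137 mmol/L × 342.3 g/mol × 3.41 L ÷ 1000 = 159.912 g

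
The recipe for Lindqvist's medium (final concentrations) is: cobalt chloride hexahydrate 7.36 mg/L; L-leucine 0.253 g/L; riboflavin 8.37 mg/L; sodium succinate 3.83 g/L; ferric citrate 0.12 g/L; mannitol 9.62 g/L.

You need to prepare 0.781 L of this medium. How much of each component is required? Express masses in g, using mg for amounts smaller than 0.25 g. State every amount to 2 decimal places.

Working volume: 0.781 L.
cobalt chloride hexahydrate: 7.36 mg/L × 0.781 L = 5.75 mg
L-leucine: 0.253 g/L × 0.781 L = 0.197593 g = 197.59 mg
riboflavin: 8.37 mg/L × 0.781 L = 6.54 mg
sodium succinate: 3.83 g/L × 0.781 L = 2.99 g
ferric citrate: 0.12 g/L × 0.781 L = 0.09372 g = 93.72 mg
mannitol: 9.62 g/L × 0.781 L = 7.51 g

cobalt chloride hexahydrate 5.75 mg; L-leucine 197.59 mg; riboflavin 6.54 mg; sodium succinate 2.99 g; ferric citrate 93.72 mg; mannitol 7.51 g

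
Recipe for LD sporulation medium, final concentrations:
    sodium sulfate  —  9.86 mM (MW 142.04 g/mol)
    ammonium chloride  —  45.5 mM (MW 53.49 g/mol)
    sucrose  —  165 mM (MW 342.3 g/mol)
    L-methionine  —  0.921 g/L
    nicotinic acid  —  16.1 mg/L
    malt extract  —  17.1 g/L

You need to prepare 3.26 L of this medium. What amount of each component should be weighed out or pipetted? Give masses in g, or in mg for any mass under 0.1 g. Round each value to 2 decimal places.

Scale factor relative to 1 L: 3.26.
sodium sulfate: 9.86 mmol/L × 142.04 g/mol × 3.26 L ÷ 1000 = 4.57 g
ammonium chloride: 45.5 mmol/L × 53.49 g/mol × 3.26 L ÷ 1000 = 7.93 g
sucrose: 165 mmol/L × 342.3 g/mol × 3.26 L ÷ 1000 = 184.12 g
L-methionine: 0.921 g/L × 3.26 L = 3.00 g
nicotinic acid: 16.1 mg/L × 3.26 L = 52.49 mg
malt extract: 17.1 g/L × 3.26 L = 55.75 g

sodium sulfate 4.57 g; ammonium chloride 7.93 g; sucrose 184.12 g; L-methionine 3.00 g; nicotinic acid 52.49 mg; malt extract 55.75 g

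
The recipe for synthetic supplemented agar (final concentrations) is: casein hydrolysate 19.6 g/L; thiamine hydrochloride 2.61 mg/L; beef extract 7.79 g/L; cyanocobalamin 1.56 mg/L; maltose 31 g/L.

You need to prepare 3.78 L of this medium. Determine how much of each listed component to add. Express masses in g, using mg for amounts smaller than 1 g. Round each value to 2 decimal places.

Scale factor relative to 1 L: 3.78.
casein hydrolysate: 19.6 g/L × 3.78 L = 74.09 g
thiamine hydrochloride: 2.61 mg/L × 3.78 L = 9.87 mg
beef extract: 7.79 g/L × 3.78 L = 29.45 g
cyanocobalamin: 1.56 mg/L × 3.78 L = 5.90 mg
maltose: 31 g/L × 3.78 L = 117.18 g

casein hydrolysate 74.09 g; thiamine hydrochloride 9.87 mg; beef extract 29.45 g; cyanocobalamin 5.90 mg; maltose 117.18 g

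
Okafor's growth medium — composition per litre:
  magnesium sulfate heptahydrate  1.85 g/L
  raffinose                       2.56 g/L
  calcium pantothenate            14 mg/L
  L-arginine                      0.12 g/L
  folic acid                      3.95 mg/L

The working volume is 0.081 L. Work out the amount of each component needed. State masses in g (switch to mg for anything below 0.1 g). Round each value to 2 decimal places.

Scale factor relative to 1 L: 0.081.
magnesium sulfate heptahydrate: 1.85 g/L × 0.081 L = 0.15 g
raffinose: 2.56 g/L × 0.081 L = 0.21 g
calcium pantothenate: 14 mg/L × 0.081 L = 1.13 mg
L-arginine: 0.12 g/L × 0.081 L = 0.00972 g = 9.72 mg
folic acid: 3.95 mg/L × 0.081 L = 0.32 mg

magnesium sulfate heptahydrate 0.15 g; raffinose 0.21 g; calcium pantothenate 1.13 mg; L-arginine 9.72 mg; folic acid 0.32 mg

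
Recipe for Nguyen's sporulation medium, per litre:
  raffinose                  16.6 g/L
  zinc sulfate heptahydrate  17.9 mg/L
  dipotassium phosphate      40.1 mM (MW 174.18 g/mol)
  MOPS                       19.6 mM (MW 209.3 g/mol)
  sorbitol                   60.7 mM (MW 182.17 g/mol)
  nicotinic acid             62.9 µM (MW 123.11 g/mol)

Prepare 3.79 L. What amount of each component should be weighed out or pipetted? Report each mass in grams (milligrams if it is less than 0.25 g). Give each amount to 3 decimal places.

raffinose 62.914 g; zinc sulfate heptahydrate 67.841 mg; dipotassium phosphate 26.472 g; MOPS 15.548 g; sorbitol 41.909 g; nicotinic acid 29.348 mg

Scale factor relative to 1 L: 3.79.
raffinose: 16.6 g/L × 3.79 L = 62.914 g
zinc sulfate heptahydrate: 17.9 mg/L × 3.79 L = 67.841 mg
dipotassium phosphate: 40.1 mmol/L × 174.18 g/mol × 3.79 L ÷ 1000 = 26.472 g
MOPS: 19.6 mmol/L × 209.3 g/mol × 3.79 L ÷ 1000 = 15.548 g
sorbitol: 60.7 mmol/L × 182.17 g/mol × 3.79 L ÷ 1000 = 41.909 g
nicotinic acid: 62.9 µmol/L × 123.11 g/mol × 3.79 L ÷ 1000 = 29.348 mg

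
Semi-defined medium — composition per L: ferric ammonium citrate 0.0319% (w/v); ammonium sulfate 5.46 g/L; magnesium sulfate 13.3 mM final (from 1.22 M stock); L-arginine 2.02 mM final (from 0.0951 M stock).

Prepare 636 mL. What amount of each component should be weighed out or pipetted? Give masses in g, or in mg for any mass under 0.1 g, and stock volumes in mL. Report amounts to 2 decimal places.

ferric ammonium citrate 0.20 g; ammonium sulfate 3.47 g; magnesium sulfate 6.93 mL; L-arginine 13.51 mL

Scale factor relative to 1 L: 0.636.
ferric ammonium citrate: 0.0319 g per 100 mL × 636 mL ÷ 100 = 0.20 g
ammonium sulfate: 5.46 g/L × 0.636 L = 3.47 g
magnesium sulfate: C1V1 = C2V2 → 13.3 mM × 636 mL ÷ 1220 mM = 6.93 mL
L-arginine: C1V1 = C2V2 → 2.02 mM × 636 mL ÷ 95.1 mM = 13.51 mL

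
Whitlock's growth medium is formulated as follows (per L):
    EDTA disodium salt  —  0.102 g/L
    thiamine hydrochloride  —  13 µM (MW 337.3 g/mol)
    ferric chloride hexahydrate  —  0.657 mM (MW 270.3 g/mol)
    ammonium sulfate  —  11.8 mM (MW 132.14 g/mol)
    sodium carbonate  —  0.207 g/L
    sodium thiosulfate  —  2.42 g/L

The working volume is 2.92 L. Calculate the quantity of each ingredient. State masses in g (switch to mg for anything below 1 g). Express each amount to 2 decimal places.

EDTA disodium salt 297.84 mg; thiamine hydrochloride 12.80 mg; ferric chloride hexahydrate 518.55 mg; ammonium sulfate 4.55 g; sodium carbonate 604.44 mg; sodium thiosulfate 7.07 g

Working volume: 2.92 L.
EDTA disodium salt: 0.102 g/L × 2.92 L = 0.29784 g = 297.84 mg
thiamine hydrochloride: 13 µmol/L × 337.3 g/mol × 2.92 L ÷ 1000 = 12.80 mg
ferric chloride hexahydrate: 0.657 mmol/L × 270.3 mg/mmol × 2.92 L = 518.55 mg
ammonium sulfate: 11.8 mmol/L × 132.14 g/mol × 2.92 L ÷ 1000 = 4.55 g
sodium carbonate: 0.207 g/L × 2.92 L = 0.60444 g = 604.44 mg
sodium thiosulfate: 2.42 g/L × 2.92 L = 7.07 g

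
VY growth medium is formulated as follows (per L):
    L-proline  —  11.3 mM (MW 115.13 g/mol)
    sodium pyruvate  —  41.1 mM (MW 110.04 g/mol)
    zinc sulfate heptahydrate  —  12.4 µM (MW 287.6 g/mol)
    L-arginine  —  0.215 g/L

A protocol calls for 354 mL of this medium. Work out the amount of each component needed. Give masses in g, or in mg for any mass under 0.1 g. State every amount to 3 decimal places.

L-proline 0.461 g; sodium pyruvate 1.601 g; zinc sulfate heptahydrate 1.262 mg; L-arginine 76.110 mg

Target volume = 354 mL = 0.354 L.
L-proline: 11.3 mmol/L × 115.13 g/mol × 0.354 L ÷ 1000 = 0.461 g
sodium pyruvate: 41.1 mmol/L × 110.04 g/mol × 0.354 L ÷ 1000 = 1.601 g
zinc sulfate heptahydrate: 12.4 µmol/L × 287.6 g/mol × 0.354 L ÷ 1000 = 1.262 mg
L-arginine: 0.215 g/L × 0.354 L = 0.07611 g = 76.110 mg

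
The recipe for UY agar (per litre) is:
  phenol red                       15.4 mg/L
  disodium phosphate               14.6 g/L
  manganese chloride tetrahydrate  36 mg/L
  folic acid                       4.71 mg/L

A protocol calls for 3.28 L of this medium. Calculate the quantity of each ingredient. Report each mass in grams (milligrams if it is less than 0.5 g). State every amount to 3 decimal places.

Scale factor relative to 1 L: 3.28.
phenol red: 15.4 mg/L × 3.28 L = 50.512 mg
disodium phosphate: 14.6 g/L × 3.28 L = 47.888 g
manganese chloride tetrahydrate: 36 mg/L × 3.28 L = 118.080 mg
folic acid: 4.71 mg/L × 3.28 L = 15.449 mg

phenol red 50.512 mg; disodium phosphate 47.888 g; manganese chloride tetrahydrate 118.080 mg; folic acid 15.449 mg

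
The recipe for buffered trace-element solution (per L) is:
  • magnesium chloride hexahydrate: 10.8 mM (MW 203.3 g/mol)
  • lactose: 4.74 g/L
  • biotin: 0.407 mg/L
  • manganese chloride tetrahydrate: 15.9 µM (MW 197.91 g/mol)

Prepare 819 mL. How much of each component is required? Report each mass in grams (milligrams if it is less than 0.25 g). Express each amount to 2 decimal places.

magnesium chloride hexahydrate 1.80 g; lactose 3.88 g; biotin 0.33 mg; manganese chloride tetrahydrate 2.58 mg

Working volume: 819 mL = 0.819 L.
magnesium chloride hexahydrate: 10.8 mmol/L × 203.3 g/mol × 0.819 L ÷ 1000 = 1.80 g
lactose: 4.74 g/L × 0.819 L = 3.88 g
biotin: 0.407 mg/L × 0.819 L = 0.33 mg
manganese chloride tetrahydrate: 15.9 µmol/L × 197.91 g/mol × 0.819 L ÷ 1000 = 2.58 mg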